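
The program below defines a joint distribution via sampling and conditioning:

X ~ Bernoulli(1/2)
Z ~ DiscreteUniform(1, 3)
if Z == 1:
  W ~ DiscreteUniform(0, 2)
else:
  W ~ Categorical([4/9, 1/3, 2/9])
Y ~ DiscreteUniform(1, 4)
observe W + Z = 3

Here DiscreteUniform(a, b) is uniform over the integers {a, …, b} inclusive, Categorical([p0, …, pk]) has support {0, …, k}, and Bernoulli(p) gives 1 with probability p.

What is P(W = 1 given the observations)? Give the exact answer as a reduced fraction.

P(W = 1 | obs) = 3/10

Enumerate traces; 24 have nonzero weight after conditioning:
  (X=0, Z=1, W=2, Y=1) weight 1/72
  (X=0, Z=1, W=2, Y=2) weight 1/72
  (X=0, Z=1, W=2, Y=3) weight 1/72
  (X=0, Z=1, W=2, Y=4) weight 1/72
  (X=0, Z=2, W=1, Y=1) weight 1/72
  (X=0, Z=2, W=1, Y=2) weight 1/72
  (X=0, Z=2, W=1, Y=3) weight 1/72
  (X=0, Z=2, W=1, Y=4) weight 1/72
  (X=0, Z=3, W=0, Y=1) weight 1/54
  … 15 more
Group by W:
  weight(W=0) = 4/27
  weight(W=1) = 1/9
  weight(W=2) = 1/9
Total weight = 4/27 + 1/9 + 1/9 = 10/27
P(W=0 | obs) = 4/27 / 10/27 = 2/5
P(W=1 | obs) = 1/9 / 10/27 = 3/10
P(W=2 | obs) = 1/9 / 10/27 = 3/10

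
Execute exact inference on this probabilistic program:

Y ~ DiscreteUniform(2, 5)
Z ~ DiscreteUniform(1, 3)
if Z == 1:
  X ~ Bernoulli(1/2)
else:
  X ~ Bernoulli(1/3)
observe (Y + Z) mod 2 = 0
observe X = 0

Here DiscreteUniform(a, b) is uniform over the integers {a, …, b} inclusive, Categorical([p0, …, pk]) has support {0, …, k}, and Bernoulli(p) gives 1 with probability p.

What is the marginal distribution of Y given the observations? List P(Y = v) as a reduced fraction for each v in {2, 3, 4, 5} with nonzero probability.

Enumerate traces; 6 have nonzero weight after conditioning:
  (Y=2, Z=2, X=0) weight 1/18
  (Y=3, Z=1, X=0) weight 1/24
  (Y=3, Z=3, X=0) weight 1/18
  (Y=4, Z=2, X=0) weight 1/18
  (Y=5, Z=1, X=0) weight 1/24
  (Y=5, Z=3, X=0) weight 1/18
Group by Y:
  weight(Y=2) = 1/18
  weight(Y=3) = 7/72
  weight(Y=4) = 1/18
  weight(Y=5) = 7/72
Total weight = 1/18 + 7/72 + 1/18 + 7/72 = 11/36
P(Y=2 | obs) = 1/18 / 11/36 = 2/11
P(Y=3 | obs) = 7/72 / 11/36 = 7/22
P(Y=4 | obs) = 1/18 / 11/36 = 2/11
P(Y=5 | obs) = 7/72 / 11/36 = 7/22

P(Y=2) = 2/11, P(Y=3) = 7/22, P(Y=4) = 2/11, P(Y=5) = 7/22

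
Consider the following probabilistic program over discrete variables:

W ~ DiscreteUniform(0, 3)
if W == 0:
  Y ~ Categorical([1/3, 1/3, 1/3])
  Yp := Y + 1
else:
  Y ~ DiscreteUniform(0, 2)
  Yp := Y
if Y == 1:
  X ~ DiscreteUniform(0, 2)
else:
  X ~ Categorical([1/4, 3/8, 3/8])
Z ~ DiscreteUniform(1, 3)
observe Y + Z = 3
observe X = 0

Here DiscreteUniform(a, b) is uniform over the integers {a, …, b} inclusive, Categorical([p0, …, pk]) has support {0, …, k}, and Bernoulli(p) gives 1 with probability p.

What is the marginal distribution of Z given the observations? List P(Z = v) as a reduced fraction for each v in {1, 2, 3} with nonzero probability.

P(Z=1) = 3/10, P(Z=2) = 2/5, P(Z=3) = 3/10

Enumerate traces; 12 have nonzero weight after conditioning:
  (W=0, Y=0, X=0, Z=3) weight 1/144
  (W=0, Y=1, X=0, Z=2) weight 1/108
  (W=0, Y=2, X=0, Z=1) weight 1/144
  (W=1, Y=0, X=0, Z=3) weight 1/144
  (W=1, Y=1, X=0, Z=2) weight 1/108
  (W=1, Y=2, X=0, Z=1) weight 1/144
  (W=2, Y=0, X=0, Z=3) weight 1/144
  (W=2, Y=1, X=0, Z=2) weight 1/108
  … 4 more
Group by Z:
  weight(Z=1) = 1/36
  weight(Z=2) = 1/27
  weight(Z=3) = 1/36
Total weight = 1/36 + 1/27 + 1/36 = 5/54
P(Z=1 | obs) = 1/36 / 5/54 = 3/10
P(Z=2 | obs) = 1/27 / 5/54 = 2/5
P(Z=3 | obs) = 1/36 / 5/54 = 3/10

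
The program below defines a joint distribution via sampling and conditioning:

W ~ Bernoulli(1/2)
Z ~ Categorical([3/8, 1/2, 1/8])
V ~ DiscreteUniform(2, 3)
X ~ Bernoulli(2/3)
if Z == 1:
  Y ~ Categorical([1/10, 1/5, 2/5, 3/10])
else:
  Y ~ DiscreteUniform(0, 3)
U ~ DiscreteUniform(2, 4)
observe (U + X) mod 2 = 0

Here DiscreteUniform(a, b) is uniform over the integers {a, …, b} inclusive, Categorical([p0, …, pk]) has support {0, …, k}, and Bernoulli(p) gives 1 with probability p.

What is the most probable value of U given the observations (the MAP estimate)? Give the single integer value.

Enumerate traces; 144 have nonzero weight after conditioning:
  (W=0, Z=0, V=2, X=0, Y=0, U=2) weight 1/384
  (W=0, Z=0, V=2, X=0, Y=0, U=4) weight 1/384
  (W=0, Z=0, V=2, X=0, Y=1, U=2) weight 1/384
  (W=0, Z=0, V=2, X=0, Y=1, U=4) weight 1/384
  (W=0, Z=0, V=2, X=0, Y=2, U=2) weight 1/384
  (W=0, Z=0, V=2, X=0, Y=2, U=4) weight 1/384
  (W=0, Z=0, V=2, X=0, Y=3, U=2) weight 1/384
  (W=0, Z=0, V=2, X=0, Y=3, U=4) weight 1/384
  (W=0, Z=0, V=2, X=1, Y=0, U=3) weight 1/192
  … 135 more
Group by U:
  weight(U=2) = 1/9
  weight(U=3) = 2/9
  weight(U=4) = 1/9
Total weight = 1/9 + 2/9 + 1/9 = 4/9
P(U=2 | obs) = 1/9 / 4/9 = 1/4
P(U=3 | obs) = 2/9 / 4/9 = 1/2
P(U=4 | obs) = 1/9 / 4/9 = 1/4
argmax = 3

argmax_v P(U = v | obs) = 3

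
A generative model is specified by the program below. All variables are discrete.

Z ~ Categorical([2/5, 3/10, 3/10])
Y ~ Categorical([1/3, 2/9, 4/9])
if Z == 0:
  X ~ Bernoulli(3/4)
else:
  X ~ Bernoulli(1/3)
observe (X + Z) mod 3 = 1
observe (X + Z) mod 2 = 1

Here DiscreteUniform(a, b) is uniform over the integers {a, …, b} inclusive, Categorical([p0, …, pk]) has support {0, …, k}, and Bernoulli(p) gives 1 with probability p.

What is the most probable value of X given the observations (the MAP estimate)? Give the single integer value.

argmax_v P(X = v | obs) = 1

Enumerate traces; 6 have nonzero weight after conditioning:
  (Z=0, Y=0, X=1) weight 1/10
  (Z=0, Y=1, X=1) weight 1/15
  (Z=0, Y=2, X=1) weight 2/15
  (Z=1, Y=0, X=0) weight 1/15
  (Z=1, Y=1, X=0) weight 2/45
  (Z=1, Y=2, X=0) weight 4/45
Group by X:
  weight(X=0) = 1/5
  weight(X=1) = 3/10
Total weight = 1/5 + 3/10 = 1/2
P(X=0 | obs) = 1/5 / 1/2 = 2/5
P(X=1 | obs) = 3/10 / 1/2 = 3/5
argmax = 1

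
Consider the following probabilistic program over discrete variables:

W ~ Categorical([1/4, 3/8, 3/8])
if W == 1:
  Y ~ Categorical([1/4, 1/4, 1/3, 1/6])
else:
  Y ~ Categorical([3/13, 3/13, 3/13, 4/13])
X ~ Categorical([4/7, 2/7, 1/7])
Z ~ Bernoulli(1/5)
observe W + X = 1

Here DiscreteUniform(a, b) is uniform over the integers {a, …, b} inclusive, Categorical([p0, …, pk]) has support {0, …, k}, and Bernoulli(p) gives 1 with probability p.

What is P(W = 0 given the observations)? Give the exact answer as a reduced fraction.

P(W = 0 | obs) = 1/4

Enumerate traces; 16 have nonzero weight after conditioning:
  (W=0, Y=0, X=1, Z=0) weight 6/455
  (W=0, Y=0, X=1, Z=1) weight 3/910
  (W=0, Y=1, X=1, Z=0) weight 6/455
  (W=0, Y=1, X=1, Z=1) weight 3/910
  (W=0, Y=2, X=1, Z=0) weight 6/455
  (W=0, Y=2, X=1, Z=1) weight 3/910
  (W=0, Y=3, X=1, Z=0) weight 8/455
  (W=0, Y=3, X=1, Z=1) weight 2/455
  (W=1, Y=0, X=0, Z=0) weight 3/70
  … 7 more
Group by W:
  weight(W=0) = 1/14
  weight(W=1) = 3/14
Total weight = 1/14 + 3/14 = 2/7
P(W=0 | obs) = 1/14 / 2/7 = 1/4
P(W=1 | obs) = 3/14 / 2/7 = 3/4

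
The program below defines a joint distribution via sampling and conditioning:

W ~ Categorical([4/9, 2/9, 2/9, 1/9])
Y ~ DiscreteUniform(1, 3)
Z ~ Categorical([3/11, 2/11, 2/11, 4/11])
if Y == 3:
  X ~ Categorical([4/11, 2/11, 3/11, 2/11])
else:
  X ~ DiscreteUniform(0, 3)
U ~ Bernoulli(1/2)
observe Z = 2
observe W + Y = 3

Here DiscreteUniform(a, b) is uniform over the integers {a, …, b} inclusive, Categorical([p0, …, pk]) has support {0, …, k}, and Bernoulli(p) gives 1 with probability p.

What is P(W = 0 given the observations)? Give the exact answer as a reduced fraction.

P(W = 0 | obs) = 1/2

Enumerate traces; 24 have nonzero weight after conditioning:
  (W=0, Y=3, Z=2, X=0, U=0) weight 16/3267
  (W=0, Y=3, Z=2, X=0, U=1) weight 16/3267
  (W=0, Y=3, Z=2, X=1, U=0) weight 8/3267
  (W=0, Y=3, Z=2, X=1, U=1) weight 8/3267
  (W=0, Y=3, Z=2, X=2, U=0) weight 4/1089
  (W=0, Y=3, Z=2, X=2, U=1) weight 4/1089
  (W=0, Y=3, Z=2, X=3, U=0) weight 8/3267
  (W=0, Y=3, Z=2, X=3, U=1) weight 8/3267
  (W=1, Y=2, Z=2, X=0, U=0) weight 1/594
  (W=2, Y=1, Z=2, X=0, U=0) weight 1/594
  … 14 more
Group by W:
  weight(W=0) = 8/297
  weight(W=1) = 4/297
  weight(W=2) = 4/297
Total weight = 8/297 + 4/297 + 4/297 = 16/297
P(W=0 | obs) = 8/297 / 16/297 = 1/2
P(W=1 | obs) = 4/297 / 16/297 = 1/4
P(W=2 | obs) = 4/297 / 16/297 = 1/4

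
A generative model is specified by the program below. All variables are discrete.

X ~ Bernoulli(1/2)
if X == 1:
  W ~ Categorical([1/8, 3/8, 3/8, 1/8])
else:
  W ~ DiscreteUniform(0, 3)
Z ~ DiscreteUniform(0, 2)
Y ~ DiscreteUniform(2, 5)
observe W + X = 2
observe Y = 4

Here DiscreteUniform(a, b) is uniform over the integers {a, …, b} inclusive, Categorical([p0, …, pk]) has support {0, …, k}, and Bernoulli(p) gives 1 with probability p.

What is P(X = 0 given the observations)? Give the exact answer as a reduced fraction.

P(X = 0 | obs) = 2/5

Enumerate traces; 6 have nonzero weight after conditioning:
  (X=0, W=2, Z=0, Y=4) weight 1/96
  (X=0, W=2, Z=1, Y=4) weight 1/96
  (X=0, W=2, Z=2, Y=4) weight 1/96
  (X=1, W=1, Z=0, Y=4) weight 1/64
  (X=1, W=1, Z=1, Y=4) weight 1/64
  (X=1, W=1, Z=2, Y=4) weight 1/64
Group by X:
  weight(X=0) = 1/32
  weight(X=1) = 3/64
Total weight = 1/32 + 3/64 = 5/64
P(X=0 | obs) = 1/32 / 5/64 = 2/5
P(X=1 | obs) = 3/64 / 5/64 = 3/5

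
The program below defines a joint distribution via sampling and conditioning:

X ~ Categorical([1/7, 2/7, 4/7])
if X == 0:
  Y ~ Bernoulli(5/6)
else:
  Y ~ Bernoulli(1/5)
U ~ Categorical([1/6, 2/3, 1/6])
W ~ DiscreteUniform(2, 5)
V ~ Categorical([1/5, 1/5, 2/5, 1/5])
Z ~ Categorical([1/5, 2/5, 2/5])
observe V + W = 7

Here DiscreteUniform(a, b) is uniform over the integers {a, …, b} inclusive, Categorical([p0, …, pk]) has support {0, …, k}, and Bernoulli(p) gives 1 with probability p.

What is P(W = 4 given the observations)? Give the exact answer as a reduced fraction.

Enumerate traces; 108 have nonzero weight after conditioning:
  (X=0, Y=0, U=0, W=4, V=3, Z=0) weight 1/25200
  (X=0, Y=0, U=0, W=4, V=3, Z=1) weight 1/12600
  (X=0, Y=0, U=0, W=4, V=3, Z=2) weight 1/12600
  (X=0, Y=0, U=0, W=5, V=2, Z=0) weight 1/12600
  (X=0, Y=0, U=0, W=5, V=2, Z=1) weight 1/6300
  (X=0, Y=0, U=0, W=5, V=2, Z=2) weight 1/6300
  (X=0, Y=0, U=1, W=4, V=3, Z=0) weight 1/6300
  (X=0, Y=0, U=1, W=4, V=3, Z=1) weight 1/3150
  … 100 more
Group by W:
  weight(W=4) = 1/20
  weight(W=5) = 1/10
Total weight = 1/20 + 1/10 = 3/20
P(W=4 | obs) = 1/20 / 3/20 = 1/3
P(W=5 | obs) = 1/10 / 3/20 = 2/3

P(W = 4 | obs) = 1/3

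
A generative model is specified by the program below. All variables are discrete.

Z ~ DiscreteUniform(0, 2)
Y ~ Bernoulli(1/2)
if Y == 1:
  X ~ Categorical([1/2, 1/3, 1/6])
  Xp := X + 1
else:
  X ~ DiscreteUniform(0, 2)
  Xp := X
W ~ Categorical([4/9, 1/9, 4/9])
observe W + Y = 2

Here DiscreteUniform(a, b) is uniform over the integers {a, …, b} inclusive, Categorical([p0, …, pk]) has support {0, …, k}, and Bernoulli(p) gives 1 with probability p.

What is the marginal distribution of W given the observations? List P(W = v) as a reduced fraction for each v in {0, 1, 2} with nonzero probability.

Enumerate traces; 18 have nonzero weight after conditioning:
  (Z=0, Y=0, X=0, W=2) weight 2/81
  (Z=0, Y=0, X=1, W=2) weight 2/81
  (Z=0, Y=0, X=2, W=2) weight 2/81
  (Z=0, Y=1, X=0, W=1) weight 1/108
  (Z=0, Y=1, X=1, W=1) weight 1/162
  (Z=0, Y=1, X=2, W=1) weight 1/324
  (Z=1, Y=0, X=0, W=2) weight 2/81
  (Z=1, Y=0, X=1, W=2) weight 2/81
  … 10 more
Group by W:
  weight(W=1) = 1/18
  weight(W=2) = 2/9
Total weight = 1/18 + 2/9 = 5/18
P(W=1 | obs) = 1/18 / 5/18 = 1/5
P(W=2 | obs) = 2/9 / 5/18 = 4/5

P(W=1) = 1/5, P(W=2) = 4/5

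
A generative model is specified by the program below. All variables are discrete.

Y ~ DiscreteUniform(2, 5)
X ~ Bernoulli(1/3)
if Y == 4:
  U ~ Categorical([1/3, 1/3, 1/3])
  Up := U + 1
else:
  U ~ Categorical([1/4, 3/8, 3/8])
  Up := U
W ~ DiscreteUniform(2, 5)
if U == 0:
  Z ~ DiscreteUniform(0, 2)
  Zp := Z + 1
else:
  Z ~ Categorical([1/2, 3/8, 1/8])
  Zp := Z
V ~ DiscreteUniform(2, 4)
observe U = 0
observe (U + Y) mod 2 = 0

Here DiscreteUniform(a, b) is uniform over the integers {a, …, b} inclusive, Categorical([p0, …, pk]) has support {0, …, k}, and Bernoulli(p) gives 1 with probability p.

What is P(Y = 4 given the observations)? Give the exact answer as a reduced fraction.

Enumerate traces; 144 have nonzero weight after conditioning:
  (Y=2, X=0, U=0, W=2, Z=0, V=2) weight 1/864
  (Y=2, X=0, U=0, W=2, Z=0, V=3) weight 1/864
  (Y=2, X=0, U=0, W=2, Z=0, V=4) weight 1/864
  (Y=2, X=0, U=0, W=2, Z=1, V=2) weight 1/864
  (Y=2, X=0, U=0, W=2, Z=1, V=3) weight 1/864
  (Y=2, X=0, U=0, W=2, Z=1, V=4) weight 1/864
  (Y=2, X=0, U=0, W=2, Z=2, V=2) weight 1/864
  (Y=2, X=0, U=0, W=2, Z=2, V=3) weight 1/864
  (Y=4, X=0, U=0, W=2, Z=0, V=2) weight 1/648
  … 135 more
Group by Y:
  weight(Y=2) = 1/16
  weight(Y=4) = 1/12
Total weight = 1/16 + 1/12 = 7/48
P(Y=2 | obs) = 1/16 / 7/48 = 3/7
P(Y=4 | obs) = 1/12 / 7/48 = 4/7

P(Y = 4 | obs) = 4/7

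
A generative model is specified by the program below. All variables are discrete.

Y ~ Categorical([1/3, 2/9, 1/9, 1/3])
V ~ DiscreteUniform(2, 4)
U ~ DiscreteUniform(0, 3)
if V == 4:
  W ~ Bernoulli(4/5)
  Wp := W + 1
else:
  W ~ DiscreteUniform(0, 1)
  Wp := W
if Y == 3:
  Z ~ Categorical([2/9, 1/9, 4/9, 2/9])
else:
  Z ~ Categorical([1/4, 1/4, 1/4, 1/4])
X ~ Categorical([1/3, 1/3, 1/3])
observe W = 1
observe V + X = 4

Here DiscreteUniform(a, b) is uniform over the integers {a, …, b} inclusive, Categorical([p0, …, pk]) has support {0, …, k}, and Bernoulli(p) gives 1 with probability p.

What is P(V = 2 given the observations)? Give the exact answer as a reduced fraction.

P(V = 2 | obs) = 5/18

Enumerate traces; 192 have nonzero weight after conditioning:
  (Y=0, V=2, U=0, W=1, Z=0, X=2) weight 1/864
  (Y=0, V=2, U=0, W=1, Z=1, X=2) weight 1/864
  (Y=0, V=2, U=0, W=1, Z=2, X=2) weight 1/864
  (Y=0, V=2, U=0, W=1, Z=3, X=2) weight 1/864
  (Y=0, V=2, U=1, W=1, Z=0, X=2) weight 1/864
  (Y=0, V=2, U=1, W=1, Z=1, X=2) weight 1/864
  (Y=0, V=2, U=1, W=1, Z=2, X=2) weight 1/864
  (Y=0, V=2, U=1, W=1, Z=3, X=2) weight 1/864
  (Y=0, V=3, U=0, W=1, Z=0, X=1) weight 1/864
  (Y=0, V=4, U=0, W=1, Z=0, X=0) weight 1/540
  … 182 more
Group by V:
  weight(V=2) = 1/18
  weight(V=3) = 1/18
  weight(V=4) = 4/45
Total weight = 1/18 + 1/18 + 4/45 = 1/5
P(V=2 | obs) = 1/18 / 1/5 = 5/18
P(V=3 | obs) = 1/18 / 1/5 = 5/18
P(V=4 | obs) = 4/45 / 1/5 = 4/9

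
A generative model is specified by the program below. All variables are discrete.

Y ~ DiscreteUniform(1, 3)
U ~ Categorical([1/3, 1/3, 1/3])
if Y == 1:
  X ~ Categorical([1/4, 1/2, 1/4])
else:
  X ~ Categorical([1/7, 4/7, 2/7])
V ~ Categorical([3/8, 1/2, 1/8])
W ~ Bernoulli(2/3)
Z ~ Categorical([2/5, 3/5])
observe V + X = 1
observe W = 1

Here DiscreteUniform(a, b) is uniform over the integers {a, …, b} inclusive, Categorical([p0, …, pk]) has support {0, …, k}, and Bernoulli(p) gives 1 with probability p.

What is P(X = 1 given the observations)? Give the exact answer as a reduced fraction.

Enumerate traces; 36 have nonzero weight after conditioning:
  (Y=1, U=0, X=0, V=1, W=1, Z=0) weight 1/270
  (Y=1, U=0, X=0, V=1, W=1, Z=1) weight 1/180
  (Y=1, U=0, X=1, V=0, W=1, Z=0) weight 1/180
  (Y=1, U=0, X=1, V=0, W=1, Z=1) weight 1/120
  (Y=1, U=1, X=0, V=1, W=1, Z=0) weight 1/270
  (Y=1, U=1, X=0, V=1, W=1, Z=1) weight 1/180
  (Y=1, U=1, X=1, V=0, W=1, Z=0) weight 1/180
  (Y=1, U=1, X=1, V=0, W=1, Z=1) weight 1/120
  … 28 more
Group by X:
  weight(X=0) = 5/84
  weight(X=1) = 23/168
Total weight = 5/84 + 23/168 = 11/56
P(X=0 | obs) = 5/84 / 11/56 = 10/33
P(X=1 | obs) = 23/168 / 11/56 = 23/33

P(X = 1 | obs) = 23/33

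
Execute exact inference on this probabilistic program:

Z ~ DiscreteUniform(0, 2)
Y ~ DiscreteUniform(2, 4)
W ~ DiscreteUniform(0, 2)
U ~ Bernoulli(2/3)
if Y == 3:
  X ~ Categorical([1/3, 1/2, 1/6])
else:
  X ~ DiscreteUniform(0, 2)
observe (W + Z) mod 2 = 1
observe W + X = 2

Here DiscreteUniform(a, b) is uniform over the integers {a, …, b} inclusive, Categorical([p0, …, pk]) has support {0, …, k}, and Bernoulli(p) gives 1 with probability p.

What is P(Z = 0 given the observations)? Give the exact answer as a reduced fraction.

Enumerate traces; 24 have nonzero weight after conditioning:
  (Z=0, Y=2, W=1, U=0, X=1) weight 1/243
  (Z=0, Y=2, W=1, U=1, X=1) weight 2/243
  (Z=0, Y=3, W=1, U=0, X=1) weight 1/162
  (Z=0, Y=3, W=1, U=1, X=1) weight 1/81
  (Z=0, Y=4, W=1, U=0, X=1) weight 1/243
  (Z=0, Y=4, W=1, U=1, X=1) weight 2/243
  (Z=1, Y=2, W=0, U=0, X=2) weight 1/243
  (Z=1, Y=2, W=0, U=1, X=2) weight 2/243
  (Z=2, Y=2, W=1, U=0, X=1) weight 1/243
  … 15 more
Group by Z:
  weight(Z=0) = 7/162
  weight(Z=1) = 11/162
  weight(Z=2) = 7/162
Total weight = 7/162 + 11/162 + 7/162 = 25/162
P(Z=0 | obs) = 7/162 / 25/162 = 7/25
P(Z=1 | obs) = 11/162 / 25/162 = 11/25
P(Z=2 | obs) = 7/162 / 25/162 = 7/25

P(Z = 0 | obs) = 7/25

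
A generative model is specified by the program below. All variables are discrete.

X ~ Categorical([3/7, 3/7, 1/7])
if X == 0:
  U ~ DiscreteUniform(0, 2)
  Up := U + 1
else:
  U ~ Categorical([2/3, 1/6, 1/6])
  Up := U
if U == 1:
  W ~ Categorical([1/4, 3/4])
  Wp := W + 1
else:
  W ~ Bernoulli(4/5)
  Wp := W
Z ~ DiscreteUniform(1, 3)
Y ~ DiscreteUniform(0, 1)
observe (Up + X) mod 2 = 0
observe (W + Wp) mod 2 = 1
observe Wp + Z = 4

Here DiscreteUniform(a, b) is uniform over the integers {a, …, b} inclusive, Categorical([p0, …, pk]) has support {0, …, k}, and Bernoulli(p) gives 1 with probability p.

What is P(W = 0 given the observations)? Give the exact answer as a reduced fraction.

P(W = 0 | obs) = 1/4

Enumerate traces; 8 have nonzero weight after conditioning:
  (X=0, U=1, W=0, Z=3, Y=0) weight 1/168
  (X=0, U=1, W=0, Z=3, Y=1) weight 1/168
  (X=0, U=1, W=1, Z=2, Y=0) weight 1/56
  (X=0, U=1, W=1, Z=2, Y=1) weight 1/56
  (X=1, U=1, W=0, Z=3, Y=0) weight 1/336
  (X=1, U=1, W=0, Z=3, Y=1) weight 1/336
  (X=1, U=1, W=1, Z=2, Y=0) weight 1/112
  (X=1, U=1, W=1, Z=2, Y=1) weight 1/112
Group by W:
  weight(W=0) = 1/56
  weight(W=1) = 3/56
Total weight = 1/56 + 3/56 = 1/14
P(W=0 | obs) = 1/56 / 1/14 = 1/4
P(W=1 | obs) = 3/56 / 1/14 = 3/4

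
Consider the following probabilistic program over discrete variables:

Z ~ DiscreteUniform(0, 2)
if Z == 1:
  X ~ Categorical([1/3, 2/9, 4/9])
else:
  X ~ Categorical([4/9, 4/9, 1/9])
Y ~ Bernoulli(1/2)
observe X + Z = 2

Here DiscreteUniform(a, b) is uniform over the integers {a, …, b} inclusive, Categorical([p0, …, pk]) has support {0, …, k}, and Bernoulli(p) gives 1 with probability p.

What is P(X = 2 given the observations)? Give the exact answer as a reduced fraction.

Enumerate traces; 6 have nonzero weight after conditioning:
  (Z=0, X=2, Y=0) weight 1/54
  (Z=0, X=2, Y=1) weight 1/54
  (Z=1, X=1, Y=0) weight 1/27
  (Z=1, X=1, Y=1) weight 1/27
  (Z=2, X=0, Y=0) weight 2/27
  (Z=2, X=0, Y=1) weight 2/27
Group by X:
  weight(X=0) = 4/27
  weight(X=1) = 2/27
  weight(X=2) = 1/27
Total weight = 4/27 + 2/27 + 1/27 = 7/27
P(X=0 | obs) = 4/27 / 7/27 = 4/7
P(X=1 | obs) = 2/27 / 7/27 = 2/7
P(X=2 | obs) = 1/27 / 7/27 = 1/7

P(X = 2 | obs) = 1/7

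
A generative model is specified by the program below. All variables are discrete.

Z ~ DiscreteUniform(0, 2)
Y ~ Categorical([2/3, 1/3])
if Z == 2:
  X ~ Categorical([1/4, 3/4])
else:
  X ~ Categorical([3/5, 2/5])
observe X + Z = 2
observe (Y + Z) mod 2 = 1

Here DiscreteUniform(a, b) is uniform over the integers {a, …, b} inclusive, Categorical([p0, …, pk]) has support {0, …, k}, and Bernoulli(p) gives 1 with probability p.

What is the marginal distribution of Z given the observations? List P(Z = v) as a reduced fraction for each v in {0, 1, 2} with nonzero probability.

Enumerate traces; 2 have nonzero weight after conditioning:
  (Z=1, Y=0, X=1) weight 4/45
  (Z=2, Y=1, X=0) weight 1/36
Group by Z:
  weight(Z=1) = 4/45
  weight(Z=2) = 1/36
Total weight = 4/45 + 1/36 = 7/60
P(Z=1 | obs) = 4/45 / 7/60 = 16/21
P(Z=2 | obs) = 1/36 / 7/60 = 5/21

P(Z=1) = 16/21, P(Z=2) = 5/21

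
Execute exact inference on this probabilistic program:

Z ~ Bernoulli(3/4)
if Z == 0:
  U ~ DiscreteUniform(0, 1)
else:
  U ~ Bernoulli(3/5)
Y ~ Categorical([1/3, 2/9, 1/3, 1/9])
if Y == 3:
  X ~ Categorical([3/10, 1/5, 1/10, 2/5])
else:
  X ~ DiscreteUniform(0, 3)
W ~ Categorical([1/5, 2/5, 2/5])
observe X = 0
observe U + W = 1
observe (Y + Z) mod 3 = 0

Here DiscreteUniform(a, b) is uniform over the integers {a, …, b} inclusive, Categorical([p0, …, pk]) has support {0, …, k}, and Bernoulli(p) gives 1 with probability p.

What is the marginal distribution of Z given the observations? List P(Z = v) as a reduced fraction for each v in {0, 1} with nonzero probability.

Enumerate traces; 6 have nonzero weight after conditioning:
  (Z=0, U=0, Y=0, X=0, W=1) weight 1/240
  (Z=0, U=0, Y=3, X=0, W=1) weight 1/600
  (Z=0, U=1, Y=0, X=0, W=0) weight 1/480
  (Z=0, U=1, Y=3, X=0, W=0) weight 1/1200
  (Z=1, U=0, Y=2, X=0, W=1) weight 1/100
  (Z=1, U=1, Y=2, X=0, W=0) weight 3/400
Group by Z:
  weight(Z=0) = 7/800
  weight(Z=1) = 7/400
Total weight = 7/800 + 7/400 = 21/800
P(Z=0 | obs) = 7/800 / 21/800 = 1/3
P(Z=1 | obs) = 7/400 / 21/800 = 2/3

P(Z=0) = 1/3, P(Z=1) = 2/3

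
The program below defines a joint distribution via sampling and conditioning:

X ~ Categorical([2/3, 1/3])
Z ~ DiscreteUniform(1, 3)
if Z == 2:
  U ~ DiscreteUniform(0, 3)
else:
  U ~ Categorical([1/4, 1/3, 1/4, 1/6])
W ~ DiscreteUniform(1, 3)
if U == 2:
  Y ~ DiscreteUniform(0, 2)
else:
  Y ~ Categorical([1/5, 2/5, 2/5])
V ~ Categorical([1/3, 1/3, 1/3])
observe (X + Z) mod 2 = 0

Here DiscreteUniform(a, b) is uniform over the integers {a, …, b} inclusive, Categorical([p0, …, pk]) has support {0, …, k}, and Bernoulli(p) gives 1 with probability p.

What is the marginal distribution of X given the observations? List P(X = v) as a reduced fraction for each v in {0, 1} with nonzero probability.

P(X=0) = 1/2, P(X=1) = 1/2

Enumerate traces; 324 have nonzero weight after conditioning:
  (X=0, Z=2, U=0, W=1, Y=0, V=0) weight 1/810
  (X=0, Z=2, U=0, W=1, Y=0, V=1) weight 1/810
  (X=0, Z=2, U=0, W=1, Y=0, V=2) weight 1/810
  (X=0, Z=2, U=0, W=1, Y=1, V=0) weight 1/405
  (X=0, Z=2, U=0, W=1, Y=1, V=1) weight 1/405
  (X=0, Z=2, U=0, W=1, Y=1, V=2) weight 1/405
  (X=0, Z=2, U=0, W=1, Y=2, V=0) weight 1/405
  (X=0, Z=2, U=0, W=1, Y=2, V=1) weight 1/405
  (X=1, Z=1, U=0, W=1, Y=0, V=0) weight 1/1620
  … 315 more
Group by X:
  weight(X=0) = 2/9
  weight(X=1) = 2/9
Total weight = 2/9 + 2/9 = 4/9
P(X=0 | obs) = 2/9 / 4/9 = 1/2
P(X=1 | obs) = 2/9 / 4/9 = 1/2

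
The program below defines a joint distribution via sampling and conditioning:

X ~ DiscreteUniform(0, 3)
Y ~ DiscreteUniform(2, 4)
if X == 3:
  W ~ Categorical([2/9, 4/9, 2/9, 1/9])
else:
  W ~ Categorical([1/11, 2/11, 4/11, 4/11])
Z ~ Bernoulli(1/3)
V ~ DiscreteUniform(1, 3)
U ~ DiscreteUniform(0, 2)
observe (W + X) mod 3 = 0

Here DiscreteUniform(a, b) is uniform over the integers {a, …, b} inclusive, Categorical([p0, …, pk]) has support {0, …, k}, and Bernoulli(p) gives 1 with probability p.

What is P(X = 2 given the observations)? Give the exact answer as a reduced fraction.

P(X = 2 | obs) = 3/22

Enumerate traces; 324 have nonzero weight after conditioning:
  (X=0, Y=2, W=0, Z=0, V=1, U=0) weight 1/1782
  (X=0, Y=2, W=0, Z=0, V=1, U=1) weight 1/1782
  (X=0, Y=2, W=0, Z=0, V=1, U=2) weight 1/1782
  (X=0, Y=2, W=0, Z=0, V=2, U=0) weight 1/1782
  (X=0, Y=2, W=0, Z=0, V=2, U=1) weight 1/1782
  (X=0, Y=2, W=0, Z=0, V=2, U=2) weight 1/1782
  (X=0, Y=2, W=0, Z=0, V=3, U=0) weight 1/1782
  (X=0, Y=2, W=0, Z=0, V=3, U=1) weight 1/1782
  (X=1, Y=2, W=2, Z=0, V=1, U=0) weight 2/891
  (X=2, Y=2, W=1, Z=0, V=1, U=0) weight 1/891
  … 314 more
Group by X:
  weight(X=0) = 5/44
  weight(X=1) = 1/11
  weight(X=2) = 1/22
  weight(X=3) = 1/12
Total weight = 5/44 + 1/11 + 1/22 + 1/12 = 1/3
P(X=0 | obs) = 5/44 / 1/3 = 15/44
P(X=1 | obs) = 1/11 / 1/3 = 3/11
P(X=2 | obs) = 1/22 / 1/3 = 3/22
P(X=3 | obs) = 1/12 / 1/3 = 1/4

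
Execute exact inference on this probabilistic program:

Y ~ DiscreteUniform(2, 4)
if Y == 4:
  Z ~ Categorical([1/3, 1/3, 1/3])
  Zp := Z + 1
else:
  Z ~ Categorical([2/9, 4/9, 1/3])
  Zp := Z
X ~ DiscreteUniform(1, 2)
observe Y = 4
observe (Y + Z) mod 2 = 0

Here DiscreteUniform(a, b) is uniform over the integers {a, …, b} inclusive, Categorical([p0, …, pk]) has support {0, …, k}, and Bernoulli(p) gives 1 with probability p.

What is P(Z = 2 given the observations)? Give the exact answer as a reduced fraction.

P(Z = 2 | obs) = 1/2

Enumerate traces; 4 have nonzero weight after conditioning:
  (Y=4, Z=0, X=1) weight 1/18
  (Y=4, Z=0, X=2) weight 1/18
  (Y=4, Z=2, X=1) weight 1/18
  (Y=4, Z=2, X=2) weight 1/18
Group by Z:
  weight(Z=0) = 1/9
  weight(Z=2) = 1/9
Total weight = 1/9 + 1/9 = 2/9
P(Z=0 | obs) = 1/9 / 2/9 = 1/2
P(Z=2 | obs) = 1/9 / 2/9 = 1/2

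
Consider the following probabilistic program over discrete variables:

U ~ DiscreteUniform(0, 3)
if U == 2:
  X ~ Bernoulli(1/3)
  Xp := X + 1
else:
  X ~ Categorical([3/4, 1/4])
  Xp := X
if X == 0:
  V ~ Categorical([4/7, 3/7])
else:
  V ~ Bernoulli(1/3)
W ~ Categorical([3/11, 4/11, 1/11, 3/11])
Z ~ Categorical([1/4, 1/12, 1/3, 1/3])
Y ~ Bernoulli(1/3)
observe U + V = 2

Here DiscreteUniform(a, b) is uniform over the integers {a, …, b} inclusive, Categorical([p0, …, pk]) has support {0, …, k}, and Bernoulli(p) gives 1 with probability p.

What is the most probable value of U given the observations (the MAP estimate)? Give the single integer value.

argmax_v P(U = v | obs) = 2

Enumerate traces; 128 have nonzero weight after conditioning:
  (U=1, X=0, V=1, W=0, Z=0, Y=0) weight 9/2464
  (U=1, X=0, V=1, W=0, Z=0, Y=1) weight 9/4928
  (U=1, X=0, V=1, W=0, Z=1, Y=0) weight 3/2464
  (U=1, X=0, V=1, W=0, Z=1, Y=1) weight 3/4928
  (U=1, X=0, V=1, W=0, Z=2, Y=0) weight 3/616
  (U=1, X=0, V=1, W=0, Z=2, Y=1) weight 3/1232
  (U=1, X=0, V=1, W=0, Z=3, Y=0) weight 3/616
  (U=1, X=0, V=1, W=0, Z=3, Y=1) weight 3/1232
  (U=2, X=0, V=0, W=0, Z=0, Y=0) weight 1/231
  … 119 more
Group by U:
  weight(U=1) = 17/168
  weight(U=2) = 19/126
Total weight = 17/168 + 19/126 = 127/504
P(U=1 | obs) = 17/168 / 127/504 = 51/127
P(U=2 | obs) = 19/126 / 127/504 = 76/127
argmax = 2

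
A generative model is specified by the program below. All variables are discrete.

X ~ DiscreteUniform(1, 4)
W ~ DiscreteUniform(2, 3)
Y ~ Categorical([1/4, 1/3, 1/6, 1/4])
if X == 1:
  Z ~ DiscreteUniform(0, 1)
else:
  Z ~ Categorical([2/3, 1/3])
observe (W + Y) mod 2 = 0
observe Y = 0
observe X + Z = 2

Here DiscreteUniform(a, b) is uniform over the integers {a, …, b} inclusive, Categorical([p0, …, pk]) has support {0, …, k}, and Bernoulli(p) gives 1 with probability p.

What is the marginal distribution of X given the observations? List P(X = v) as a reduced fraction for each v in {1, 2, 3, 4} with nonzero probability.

Enumerate traces; 2 have nonzero weight after conditioning:
  (X=1, W=2, Y=0, Z=1) weight 1/64
  (X=2, W=2, Y=0, Z=0) weight 1/48
Group by X:
  weight(X=1) = 1/64
  weight(X=2) = 1/48
Total weight = 1/64 + 1/48 = 7/192
P(X=1 | obs) = 1/64 / 7/192 = 3/7
P(X=2 | obs) = 1/48 / 7/192 = 4/7

P(X=1) = 3/7, P(X=2) = 4/7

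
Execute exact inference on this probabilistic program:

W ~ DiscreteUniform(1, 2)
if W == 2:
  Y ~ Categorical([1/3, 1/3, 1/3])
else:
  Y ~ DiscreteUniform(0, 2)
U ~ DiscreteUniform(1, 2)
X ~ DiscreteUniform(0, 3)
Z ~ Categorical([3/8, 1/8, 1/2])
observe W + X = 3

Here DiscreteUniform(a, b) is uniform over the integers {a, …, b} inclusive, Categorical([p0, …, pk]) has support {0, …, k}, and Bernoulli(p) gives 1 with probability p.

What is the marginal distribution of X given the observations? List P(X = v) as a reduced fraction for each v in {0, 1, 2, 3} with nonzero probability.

P(X=1) = 1/2, P(X=2) = 1/2

Enumerate traces; 36 have nonzero weight after conditioning:
  (W=1, Y=0, U=1, X=2, Z=0) weight 1/128
  (W=1, Y=0, U=1, X=2, Z=1) weight 1/384
  (W=1, Y=0, U=1, X=2, Z=2) weight 1/96
  (W=1, Y=0, U=2, X=2, Z=0) weight 1/128
  (W=1, Y=0, U=2, X=2, Z=1) weight 1/384
  (W=1, Y=0, U=2, X=2, Z=2) weight 1/96
  (W=1, Y=1, U=1, X=2, Z=0) weight 1/128
  (W=1, Y=1, U=1, X=2, Z=1) weight 1/384
  (W=2, Y=0, U=1, X=1, Z=0) weight 1/128
  … 27 more
Group by X:
  weight(X=1) = 1/8
  weight(X=2) = 1/8
Total weight = 1/8 + 1/8 = 1/4
P(X=1 | obs) = 1/8 / 1/4 = 1/2
P(X=2 | obs) = 1/8 / 1/4 = 1/2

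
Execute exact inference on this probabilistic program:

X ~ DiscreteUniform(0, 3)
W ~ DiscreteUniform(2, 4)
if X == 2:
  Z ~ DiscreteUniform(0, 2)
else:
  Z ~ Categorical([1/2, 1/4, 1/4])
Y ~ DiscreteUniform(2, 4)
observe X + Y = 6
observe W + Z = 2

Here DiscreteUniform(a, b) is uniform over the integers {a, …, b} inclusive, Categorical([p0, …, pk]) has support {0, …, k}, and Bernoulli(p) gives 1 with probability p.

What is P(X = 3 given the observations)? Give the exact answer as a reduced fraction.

Enumerate traces; 2 have nonzero weight after conditioning:
  (X=2, W=2, Z=0, Y=4) weight 1/108
  (X=3, W=2, Z=0, Y=3) weight 1/72
Group by X:
  weight(X=2) = 1/108
  weight(X=3) = 1/72
Total weight = 1/108 + 1/72 = 5/216
P(X=2 | obs) = 1/108 / 5/216 = 2/5
P(X=3 | obs) = 1/72 / 5/216 = 3/5

P(X = 3 | obs) = 3/5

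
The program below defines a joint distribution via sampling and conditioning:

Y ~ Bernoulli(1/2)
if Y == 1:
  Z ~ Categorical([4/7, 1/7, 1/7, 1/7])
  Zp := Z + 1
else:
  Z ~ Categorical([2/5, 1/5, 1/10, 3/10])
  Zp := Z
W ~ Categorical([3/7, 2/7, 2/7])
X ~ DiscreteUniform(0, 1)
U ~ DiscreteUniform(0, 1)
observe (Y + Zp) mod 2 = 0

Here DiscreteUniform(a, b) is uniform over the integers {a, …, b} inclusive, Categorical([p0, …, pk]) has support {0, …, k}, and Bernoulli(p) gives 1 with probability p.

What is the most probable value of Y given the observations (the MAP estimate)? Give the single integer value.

argmax_v P(Y = v | obs) = 1

Enumerate traces; 48 have nonzero weight after conditioning:
  (Y=0, Z=0, W=0, X=0, U=0) weight 3/140
  (Y=0, Z=0, W=0, X=0, U=1) weight 3/140
  (Y=0, Z=0, W=0, X=1, U=0) weight 3/140
  (Y=0, Z=0, W=0, X=1, U=1) weight 3/140
  (Y=0, Z=0, W=1, X=0, U=0) weight 1/70
  (Y=0, Z=0, W=1, X=0, U=1) weight 1/70
  (Y=0, Z=0, W=1, X=1, U=0) weight 1/70
  (Y=0, Z=0, W=1, X=1, U=1) weight 1/70
  (Y=1, Z=0, W=0, X=0, U=0) weight 3/98
  … 39 more
Group by Y:
  weight(Y=0) = 1/4
  weight(Y=1) = 5/14
Total weight = 1/4 + 5/14 = 17/28
P(Y=0 | obs) = 1/4 / 17/28 = 7/17
P(Y=1 | obs) = 5/14 / 17/28 = 10/17
argmax = 1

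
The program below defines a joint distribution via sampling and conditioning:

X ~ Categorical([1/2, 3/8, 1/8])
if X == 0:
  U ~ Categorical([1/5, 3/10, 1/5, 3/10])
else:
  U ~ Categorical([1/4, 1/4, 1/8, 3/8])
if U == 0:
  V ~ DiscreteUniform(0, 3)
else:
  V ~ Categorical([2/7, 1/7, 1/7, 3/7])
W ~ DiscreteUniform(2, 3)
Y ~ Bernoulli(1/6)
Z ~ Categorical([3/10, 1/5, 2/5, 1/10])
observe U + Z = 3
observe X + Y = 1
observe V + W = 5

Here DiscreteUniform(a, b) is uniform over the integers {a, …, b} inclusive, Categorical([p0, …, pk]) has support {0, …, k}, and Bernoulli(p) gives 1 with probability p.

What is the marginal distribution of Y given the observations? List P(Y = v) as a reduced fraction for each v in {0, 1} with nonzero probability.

Enumerate traces; 16 have nonzero weight after conditioning:
  (X=0, U=0, V=2, W=3, Y=1, Z=3) weight 1/4800
  (X=0, U=0, V=3, W=2, Y=1, Z=3) weight 1/4800
  (X=0, U=1, V=2, W=3, Y=1, Z=2) weight 1/1400
  (X=0, U=1, V=3, W=2, Y=1, Z=2) weight 3/1400
  (X=0, U=2, V=2, W=3, Y=1, Z=1) weight 1/4200
  (X=0, U=2, V=3, W=2, Y=1, Z=1) weight 1/1400
  (X=0, U=3, V=2, W=3, Y=1, Z=0) weight 3/5600
  (X=0, U=3, V=3, W=2, Y=1, Z=0) weight 9/5600
  (X=1, U=0, V=2, W=3, Y=0, Z=3) weight 1/1024
  … 7 more
Group by Y:
  weight(Y=0) = 83/3584
  weight(Y=1) = 107/16800
Total weight = 83/3584 + 107/16800 = 7937/268800
P(Y=0 | obs) = 83/3584 / 7937/268800 = 6225/7937
P(Y=1 | obs) = 107/16800 / 7937/268800 = 1712/7937

P(Y=0) = 6225/7937, P(Y=1) = 1712/7937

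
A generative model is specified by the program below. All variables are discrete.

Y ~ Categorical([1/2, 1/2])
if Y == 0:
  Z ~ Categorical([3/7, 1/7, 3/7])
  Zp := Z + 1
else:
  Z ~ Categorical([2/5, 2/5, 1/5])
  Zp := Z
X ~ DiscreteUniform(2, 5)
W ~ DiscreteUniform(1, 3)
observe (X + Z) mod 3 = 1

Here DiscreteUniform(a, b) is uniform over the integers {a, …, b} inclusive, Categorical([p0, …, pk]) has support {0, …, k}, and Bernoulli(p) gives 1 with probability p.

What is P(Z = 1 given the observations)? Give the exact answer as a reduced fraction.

Enumerate traces; 24 have nonzero weight after conditioning:
  (Y=0, Z=0, X=4, W=1) weight 1/56
  (Y=0, Z=0, X=4, W=2) weight 1/56
  (Y=0, Z=0, X=4, W=3) weight 1/56
  (Y=0, Z=1, X=3, W=1) weight 1/168
  (Y=0, Z=1, X=3, W=2) weight 1/168
  (Y=0, Z=1, X=3, W=3) weight 1/168
  (Y=0, Z=2, X=2, W=1) weight 1/56
  (Y=0, Z=2, X=2, W=2) weight 1/56
  … 16 more
Group by Z:
  weight(Z=0) = 29/280
  weight(Z=1) = 19/280
  weight(Z=2) = 11/70
Total weight = 29/280 + 19/280 + 11/70 = 23/70
P(Z=0 | obs) = 29/280 / 23/70 = 29/92
P(Z=1 | obs) = 19/280 / 23/70 = 19/92
P(Z=2 | obs) = 11/70 / 23/70 = 11/23

P(Z = 1 | obs) = 19/92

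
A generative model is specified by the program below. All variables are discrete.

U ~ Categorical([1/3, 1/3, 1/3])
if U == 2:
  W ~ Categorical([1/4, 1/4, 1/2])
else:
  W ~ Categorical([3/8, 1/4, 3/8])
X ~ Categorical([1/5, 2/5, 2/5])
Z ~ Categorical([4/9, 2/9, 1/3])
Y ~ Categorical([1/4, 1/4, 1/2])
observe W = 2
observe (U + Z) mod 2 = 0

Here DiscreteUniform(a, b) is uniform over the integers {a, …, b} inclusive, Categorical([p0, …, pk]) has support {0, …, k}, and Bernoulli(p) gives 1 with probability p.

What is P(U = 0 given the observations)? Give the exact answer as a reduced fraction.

P(U = 0 | obs) = 21/55

Enumerate traces; 45 have nonzero weight after conditioning:
  (U=0, W=2, X=0, Z=0, Y=0) weight 1/360
  (U=0, W=2, X=0, Z=0, Y=1) weight 1/360
  (U=0, W=2, X=0, Z=0, Y=2) weight 1/180
  (U=0, W=2, X=0, Z=2, Y=0) weight 1/480
  (U=0, W=2, X=0, Z=2, Y=1) weight 1/480
  (U=0, W=2, X=0, Z=2, Y=2) weight 1/240
  (U=0, W=2, X=1, Z=0, Y=0) weight 1/180
  (U=0, W=2, X=1, Z=0, Y=1) weight 1/180
  (U=1, W=2, X=0, Z=1, Y=0) weight 1/720
  (U=2, W=2, X=0, Z=0, Y=0) weight 1/270
  … 35 more
Group by U:
  weight(U=0) = 7/72
  weight(U=1) = 1/36
  weight(U=2) = 7/54
Total weight = 7/72 + 1/36 + 7/54 = 55/216
P(U=0 | obs) = 7/72 / 55/216 = 21/55
P(U=1 | obs) = 1/36 / 55/216 = 6/55
P(U=2 | obs) = 7/54 / 55/216 = 28/55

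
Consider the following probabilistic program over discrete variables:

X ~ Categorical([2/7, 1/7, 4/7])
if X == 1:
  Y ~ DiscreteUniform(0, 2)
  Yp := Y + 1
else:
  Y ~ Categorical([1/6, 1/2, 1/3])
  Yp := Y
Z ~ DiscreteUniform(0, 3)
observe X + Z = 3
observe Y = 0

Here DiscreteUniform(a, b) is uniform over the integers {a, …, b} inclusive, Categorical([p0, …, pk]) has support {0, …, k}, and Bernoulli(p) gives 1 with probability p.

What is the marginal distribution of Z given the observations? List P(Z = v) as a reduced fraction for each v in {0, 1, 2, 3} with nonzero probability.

P(Z=1) = 1/2, P(Z=2) = 1/4, P(Z=3) = 1/4

Enumerate traces; 3 have nonzero weight after conditioning:
  (X=0, Y=0, Z=3) weight 1/84
  (X=1, Y=0, Z=2) weight 1/84
  (X=2, Y=0, Z=1) weight 1/42
Group by Z:
  weight(Z=1) = 1/42
  weight(Z=2) = 1/84
  weight(Z=3) = 1/84
Total weight = 1/42 + 1/84 + 1/84 = 1/21
P(Z=1 | obs) = 1/42 / 1/21 = 1/2
P(Z=2 | obs) = 1/84 / 1/21 = 1/4
P(Z=3 | obs) = 1/84 / 1/21 = 1/4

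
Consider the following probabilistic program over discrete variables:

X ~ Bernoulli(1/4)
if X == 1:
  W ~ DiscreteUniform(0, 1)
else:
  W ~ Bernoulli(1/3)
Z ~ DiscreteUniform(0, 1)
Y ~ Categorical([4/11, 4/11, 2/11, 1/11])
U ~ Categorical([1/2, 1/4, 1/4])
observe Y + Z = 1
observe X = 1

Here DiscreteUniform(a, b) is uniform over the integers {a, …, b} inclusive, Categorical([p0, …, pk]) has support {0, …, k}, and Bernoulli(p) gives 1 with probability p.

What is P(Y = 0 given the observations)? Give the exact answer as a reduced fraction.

Enumerate traces; 12 have nonzero weight after conditioning:
  (X=1, W=0, Z=0, Y=1, U=0) weight 1/88
  (X=1, W=0, Z=0, Y=1, U=1) weight 1/176
  (X=1, W=0, Z=0, Y=1, U=2) weight 1/176
  (X=1, W=0, Z=1, Y=0, U=0) weight 1/88
  (X=1, W=0, Z=1, Y=0, U=1) weight 1/176
  (X=1, W=0, Z=1, Y=0, U=2) weight 1/176
  (X=1, W=1, Z=0, Y=1, U=0) weight 1/88
  (X=1, W=1, Z=0, Y=1, U=1) weight 1/176
  … 4 more
Group by Y:
  weight(Y=0) = 1/22
  weight(Y=1) = 1/22
Total weight = 1/22 + 1/22 = 1/11
P(Y=0 | obs) = 1/22 / 1/11 = 1/2
P(Y=1 | obs) = 1/22 / 1/11 = 1/2

P(Y = 0 | obs) = 1/2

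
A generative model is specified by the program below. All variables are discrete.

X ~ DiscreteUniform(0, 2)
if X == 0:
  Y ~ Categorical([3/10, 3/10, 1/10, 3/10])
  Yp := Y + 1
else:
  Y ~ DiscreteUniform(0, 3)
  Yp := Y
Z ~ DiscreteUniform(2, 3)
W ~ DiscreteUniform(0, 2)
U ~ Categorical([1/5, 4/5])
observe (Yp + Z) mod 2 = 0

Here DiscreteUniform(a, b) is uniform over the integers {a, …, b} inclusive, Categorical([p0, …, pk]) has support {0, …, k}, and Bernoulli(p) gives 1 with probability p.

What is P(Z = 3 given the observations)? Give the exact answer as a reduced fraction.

Enumerate traces; 72 have nonzero weight after conditioning:
  (X=0, Y=0, Z=3, W=0, U=0) weight 1/300
  (X=0, Y=0, Z=3, W=0, U=1) weight 1/75
  (X=0, Y=0, Z=3, W=1, U=0) weight 1/300
  (X=0, Y=0, Z=3, W=1, U=1) weight 1/75
  (X=0, Y=0, Z=3, W=2, U=0) weight 1/300
  (X=0, Y=0, Z=3, W=2, U=1) weight 1/75
  (X=0, Y=1, Z=2, W=0, U=0) weight 1/300
  (X=0, Y=1, Z=2, W=0, U=1) weight 1/75
  … 64 more
Group by Z:
  weight(Z=2) = 4/15
  weight(Z=3) = 7/30
Total weight = 4/15 + 7/30 = 1/2
P(Z=2 | obs) = 4/15 / 1/2 = 8/15
P(Z=3 | obs) = 7/30 / 1/2 = 7/15

P(Z = 3 | obs) = 7/15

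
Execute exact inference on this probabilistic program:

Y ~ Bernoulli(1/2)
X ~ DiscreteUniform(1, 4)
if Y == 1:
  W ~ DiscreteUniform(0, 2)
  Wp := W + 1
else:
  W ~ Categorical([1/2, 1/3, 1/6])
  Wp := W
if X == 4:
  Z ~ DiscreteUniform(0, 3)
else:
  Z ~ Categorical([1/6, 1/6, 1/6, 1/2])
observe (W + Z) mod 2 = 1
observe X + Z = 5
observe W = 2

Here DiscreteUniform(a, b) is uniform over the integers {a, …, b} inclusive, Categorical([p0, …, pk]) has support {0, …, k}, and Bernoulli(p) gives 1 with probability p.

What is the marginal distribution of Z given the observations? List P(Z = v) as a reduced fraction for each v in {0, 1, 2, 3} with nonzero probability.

P(Z=1) = 1/3, P(Z=3) = 2/3

Enumerate traces; 4 have nonzero weight after conditioning:
  (Y=0, X=2, W=2, Z=3) weight 1/96
  (Y=0, X=4, W=2, Z=1) weight 1/192
  (Y=1, X=2, W=2, Z=3) weight 1/48
  (Y=1, X=4, W=2, Z=1) weight 1/96
Group by Z:
  weight(Z=1) = 1/64
  weight(Z=3) = 1/32
Total weight = 1/64 + 1/32 = 3/64
P(Z=1 | obs) = 1/64 / 3/64 = 1/3
P(Z=3 | obs) = 1/32 / 3/64 = 2/3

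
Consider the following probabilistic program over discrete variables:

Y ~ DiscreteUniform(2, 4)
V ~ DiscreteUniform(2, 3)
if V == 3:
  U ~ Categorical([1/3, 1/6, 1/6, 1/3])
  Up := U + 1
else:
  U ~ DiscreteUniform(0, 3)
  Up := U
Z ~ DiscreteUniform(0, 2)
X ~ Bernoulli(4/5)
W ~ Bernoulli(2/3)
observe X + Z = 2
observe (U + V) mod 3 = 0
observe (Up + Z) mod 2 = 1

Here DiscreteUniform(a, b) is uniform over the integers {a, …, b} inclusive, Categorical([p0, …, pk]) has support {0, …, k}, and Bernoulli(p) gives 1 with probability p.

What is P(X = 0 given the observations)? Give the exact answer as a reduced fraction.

Enumerate traces; 18 have nonzero weight after conditioning:
  (Y=2, V=2, U=1, Z=2, X=0, W=0) weight 1/1080
  (Y=2, V=2, U=1, Z=2, X=0, W=1) weight 1/540
  (Y=2, V=3, U=0, Z=2, X=0, W=0) weight 1/810
  (Y=2, V=3, U=0, Z=2, X=0, W=1) weight 1/405
  (Y=2, V=3, U=3, Z=1, X=1, W=0) weight 2/405
  (Y=2, V=3, U=3, Z=1, X=1, W=1) weight 4/405
  (Y=3, V=2, U=1, Z=2, X=0, W=0) weight 1/1080
  (Y=3, V=2, U=1, Z=2, X=0, W=1) weight 1/540
  … 10 more
Group by X:
  weight(X=0) = 7/360
  weight(X=1) = 2/45
Total weight = 7/360 + 2/45 = 23/360
P(X=0 | obs) = 7/360 / 23/360 = 7/23
P(X=1 | obs) = 2/45 / 23/360 = 16/23

P(X = 0 | obs) = 7/23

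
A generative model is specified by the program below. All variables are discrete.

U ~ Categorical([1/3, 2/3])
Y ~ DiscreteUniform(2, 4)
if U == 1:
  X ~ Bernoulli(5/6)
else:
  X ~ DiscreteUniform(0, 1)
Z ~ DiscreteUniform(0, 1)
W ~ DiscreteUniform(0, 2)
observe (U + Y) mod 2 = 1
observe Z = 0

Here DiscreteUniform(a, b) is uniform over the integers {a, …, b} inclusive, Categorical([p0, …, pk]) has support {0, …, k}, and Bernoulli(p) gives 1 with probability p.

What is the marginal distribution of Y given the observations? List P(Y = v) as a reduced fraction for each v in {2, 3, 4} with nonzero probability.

P(Y=2) = 2/5, P(Y=3) = 1/5, P(Y=4) = 2/5

Enumerate traces; 18 have nonzero weight after conditioning:
  (U=0, Y=3, X=0, Z=0, W=0) weight 1/108
  (U=0, Y=3, X=0, Z=0, W=1) weight 1/108
  (U=0, Y=3, X=0, Z=0, W=2) weight 1/108
  (U=0, Y=3, X=1, Z=0, W=0) weight 1/108
  (U=0, Y=3, X=1, Z=0, W=1) weight 1/108
  (U=0, Y=3, X=1, Z=0, W=2) weight 1/108
  (U=1, Y=2, X=0, Z=0, W=0) weight 1/162
  (U=1, Y=2, X=0, Z=0, W=1) weight 1/162
  (U=1, Y=4, X=0, Z=0, W=0) weight 1/162
  … 9 more
Group by Y:
  weight(Y=2) = 1/9
  weight(Y=3) = 1/18
  weight(Y=4) = 1/9
Total weight = 1/9 + 1/18 + 1/9 = 5/18
P(Y=2 | obs) = 1/9 / 5/18 = 2/5
P(Y=3 | obs) = 1/18 / 5/18 = 1/5
P(Y=4 | obs) = 1/9 / 5/18 = 2/5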